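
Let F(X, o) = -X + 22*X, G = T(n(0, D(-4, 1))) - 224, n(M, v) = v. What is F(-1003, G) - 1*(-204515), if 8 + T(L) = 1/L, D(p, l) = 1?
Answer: 183452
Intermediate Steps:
T(L) = -8 + 1/L
G = -231 (G = (-8 + 1/1) - 224 = (-8 + 1) - 224 = -7 - 224 = -231)
F(X, o) = 21*X
F(-1003, G) - 1*(-204515) = 21*(-1003) - 1*(-204515) = -21063 + 204515 = 183452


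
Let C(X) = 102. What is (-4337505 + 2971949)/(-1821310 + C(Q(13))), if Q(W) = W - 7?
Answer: 341389/455302 ≈ 0.74981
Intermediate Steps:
Q(W) = -7 + W
(-4337505 + 2971949)/(-1821310 + C(Q(13))) = (-4337505 + 2971949)/(-1821310 + 102) = -1365556/(-1821208) = -1365556*(-1/1821208) = 341389/455302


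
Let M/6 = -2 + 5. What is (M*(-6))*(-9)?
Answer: 972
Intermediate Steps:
M = 18 (M = 6*(-2 + 5) = 6*3 = 18)
(M*(-6))*(-9) = (18*(-6))*(-9) = -108*(-9) = 972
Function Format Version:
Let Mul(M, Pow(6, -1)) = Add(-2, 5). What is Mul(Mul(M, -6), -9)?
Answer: 972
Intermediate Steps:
M = 18 (M = Mul(6, Add(-2, 5)) = Mul(6, 3) = 18)
Mul(Mul(M, -6), -9) = Mul(Mul(18, -6), -9) = Mul(-108, -9) = 972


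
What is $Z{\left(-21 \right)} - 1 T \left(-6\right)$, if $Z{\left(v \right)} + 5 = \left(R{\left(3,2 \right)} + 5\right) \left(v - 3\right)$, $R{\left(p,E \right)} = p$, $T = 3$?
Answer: $-179$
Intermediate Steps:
$Z{\left(v \right)} = -29 + 8 v$ ($Z{\left(v \right)} = -5 + \left(3 + 5\right) \left(v - 3\right) = -5 + 8 \left(-3 + v\right) = -5 + \left(-24 + 8 v\right) = -29 + 8 v$)
$Z{\left(-21 \right)} - 1 T \left(-6\right) = \left(-29 + 8 \left(-21\right)\right) - 1 \cdot 3 \left(-6\right) = \left(-29 - 168\right) - 3 \left(-6\right) = -197 - -18 = -197 + 18 = -179$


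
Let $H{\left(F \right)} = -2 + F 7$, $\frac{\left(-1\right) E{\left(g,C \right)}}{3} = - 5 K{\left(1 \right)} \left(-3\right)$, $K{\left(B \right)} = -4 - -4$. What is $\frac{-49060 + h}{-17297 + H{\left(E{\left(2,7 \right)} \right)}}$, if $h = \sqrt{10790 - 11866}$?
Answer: $\frac{49060}{17299} - \frac{2 i \sqrt{269}}{17299} \approx 2.836 - 0.0018962 i$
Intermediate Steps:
$K{\left(B \right)} = 0$ ($K{\left(B \right)} = -4 + 4 = 0$)
$h = 2 i \sqrt{269}$ ($h = \sqrt{-1076} = 2 i \sqrt{269} \approx 32.802 i$)
$E{\left(g,C \right)} = 0$ ($E{\left(g,C \right)} = - 3 \left(-5\right) 0 \left(-3\right) = - 3 \cdot 0 \left(-3\right) = \left(-3\right) 0 = 0$)
$H{\left(F \right)} = -2 + 7 F$
$\frac{-49060 + h}{-17297 + H{\left(E{\left(2,7 \right)} \right)}} = \frac{-49060 + 2 i \sqrt{269}}{-17297 + \left(-2 + 7 \cdot 0\right)} = \frac{-49060 + 2 i \sqrt{269}}{-17297 + \left(-2 + 0\right)} = \frac{-49060 + 2 i \sqrt{269}}{-17297 - 2} = \frac{-49060 + 2 i \sqrt{269}}{-17299} = \left(-49060 + 2 i \sqrt{269}\right) \left(- \frac{1}{17299}\right) = \frac{49060}{17299} - \frac{2 i \sqrt{269}}{17299}$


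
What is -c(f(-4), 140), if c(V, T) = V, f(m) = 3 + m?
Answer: 1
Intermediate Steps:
-c(f(-4), 140) = -(3 - 4) = -1*(-1) = 1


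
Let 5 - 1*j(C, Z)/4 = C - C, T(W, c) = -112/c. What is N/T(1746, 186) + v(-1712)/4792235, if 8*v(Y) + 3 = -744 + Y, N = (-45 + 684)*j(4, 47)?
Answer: -813680429159/38337880 ≈ -21224.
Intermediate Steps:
j(C, Z) = 20 (j(C, Z) = 20 - 4*(C - C) = 20 - 4*0 = 20 + 0 = 20)
N = 12780 (N = (-45 + 684)*20 = 639*20 = 12780)
v(Y) = -747/8 + Y/8 (v(Y) = -3/8 + (-744 + Y)/8 = -3/8 + (-93 + Y/8) = -747/8 + Y/8)
N/T(1746, 186) + v(-1712)/4792235 = 12780/((-112/186)) + (-747/8 + (⅛)*(-1712))/4792235 = 12780/((-112*1/186)) + (-747/8 - 214)*(1/4792235) = 12780/(-56/93) - 2459/8*1/4792235 = 12780*(-93/56) - 2459/38337880 = -297135/14 - 2459/38337880 = -813680429159/38337880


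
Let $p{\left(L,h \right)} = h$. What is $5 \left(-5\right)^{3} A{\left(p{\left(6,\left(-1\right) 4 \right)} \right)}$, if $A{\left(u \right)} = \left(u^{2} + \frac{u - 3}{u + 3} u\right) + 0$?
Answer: $7500$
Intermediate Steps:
$A{\left(u \right)} = u^{2} + \frac{u \left(-3 + u\right)}{3 + u}$ ($A{\left(u \right)} = \left(u^{2} + \frac{-3 + u}{3 + u} u\right) + 0 = \left(u^{2} + \frac{u \left(-3 + u\right)}{3 + u}\right) + 0 = u^{2} + \frac{u \left(-3 + u\right)}{3 + u}$)
$5 \left(-5\right)^{3} A{\left(p{\left(6,\left(-1\right) 4 \right)} \right)} = 5 \left(-5\right)^{3} \frac{\left(-1\right) 4 \left(-3 + \left(\left(-1\right) 4\right)^{2} + 4 \left(\left(-1\right) 4\right)\right)}{3 - 4} = 5 \left(-125\right) \left(- \frac{4 \left(-3 + \left(-4\right)^{2} + 4 \left(-4\right)\right)}{3 - 4}\right) = - 625 \left(- \frac{4 \left(-3 + 16 - 16\right)}{-1}\right) = - 625 \left(\left(-4\right) \left(-1\right) \left(-3\right)\right) = \left(-625\right) \left(-12\right) = 7500$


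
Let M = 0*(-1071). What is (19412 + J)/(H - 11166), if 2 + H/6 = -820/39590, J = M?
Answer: -38426054/22127097 ≈ -1.7366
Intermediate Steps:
M = 0
J = 0
H = -48000/3959 (H = -12 + 6*(-820/39590) = -12 + 6*(-820*1/39590) = -12 + 6*(-82/3959) = -12 - 492/3959 = -48000/3959 ≈ -12.124)
(19412 + J)/(H - 11166) = (19412 + 0)/(-48000/3959 - 11166) = 19412/(-44254194/3959) = 19412*(-3959/44254194) = -38426054/22127097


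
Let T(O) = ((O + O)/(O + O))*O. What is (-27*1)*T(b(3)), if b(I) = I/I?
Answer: -27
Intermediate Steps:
b(I) = 1
T(O) = O (T(O) = ((2*O)/((2*O)))*O = ((2*O)*(1/(2*O)))*O = 1*O = O)
(-27*1)*T(b(3)) = -27*1*1 = -27*1 = -27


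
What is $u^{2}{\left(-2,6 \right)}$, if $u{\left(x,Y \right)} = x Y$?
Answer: $144$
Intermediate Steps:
$u{\left(x,Y \right)} = Y x$
$u^{2}{\left(-2,6 \right)} = \left(6 \left(-2\right)\right)^{2} = \left(-12\right)^{2} = 144$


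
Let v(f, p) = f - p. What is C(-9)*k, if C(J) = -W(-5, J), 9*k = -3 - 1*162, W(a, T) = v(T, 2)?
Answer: -605/3 ≈ -201.67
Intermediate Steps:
W(a, T) = -2 + T (W(a, T) = T - 1*2 = T - 2 = -2 + T)
k = -55/3 (k = (-3 - 1*162)/9 = (-3 - 162)/9 = (⅑)*(-165) = -55/3 ≈ -18.333)
C(J) = 2 - J (C(J) = -(-2 + J) = 2 - J)
C(-9)*k = (2 - 1*(-9))*(-55/3) = (2 + 9)*(-55/3) = 11*(-55/3) = -605/3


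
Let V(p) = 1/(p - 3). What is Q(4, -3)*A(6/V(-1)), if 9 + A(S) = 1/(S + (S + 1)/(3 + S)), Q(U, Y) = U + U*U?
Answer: -87000/481 ≈ -180.87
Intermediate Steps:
Q(U, Y) = U + U²
V(p) = 1/(-3 + p)
A(S) = -9 + 1/(S + (1 + S)/(3 + S)) (A(S) = -9 + 1/(S + (S + 1)/(3 + S)) = -9 + 1/(S + (1 + S)/(3 + S)))
Q(4, -3)*A(6/V(-1)) = (4*(1 + 4))*((-6 - 210/(1/(-3 - 1)) - 9*36*(-3 - 1)²)/(1 + (6/(1/(-3 - 1)))² + 4*(6/(1/(-3 - 1))))) = (4*5)*((-6 - 210/(1/(-4)) - 9*(6/(1/(-4)))²)/(1 + (6/(1/(-4)))² + 4*(6/(1/(-4))))) = 20*((-6 - 210/(-¼) - 9*(6/(-¼))²)/(1 + (6/(-¼))² + 4*(6/(-¼)))) = 20*((-6 - 210*(-4) - 9*(6*(-4))²)/(1 + (6*(-4))² + 4*(6*(-4)))) = 20*((-6 - 35*(-24) - 9*(-24)²)/(1 + (-24)² + 4*(-24))) = 20*((-6 + 840 - 9*576)/(1 + 576 - 96)) = 20*((-6 + 840 - 5184)/481) = 20*((1/481)*(-4350)) = 20*(-4350/481) = -87000/481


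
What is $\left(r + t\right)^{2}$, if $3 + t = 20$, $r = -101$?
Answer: $7056$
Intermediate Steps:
$t = 17$ ($t = -3 + 20 = 17$)
$\left(r + t\right)^{2} = \left(-101 + 17\right)^{2} = \left(-84\right)^{2} = 7056$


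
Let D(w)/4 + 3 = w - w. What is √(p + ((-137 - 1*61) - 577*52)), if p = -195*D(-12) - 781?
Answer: I*√28643 ≈ 169.24*I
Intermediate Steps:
D(w) = -12 (D(w) = -12 + 4*(w - w) = -12 + 4*0 = -12 + 0 = -12)
p = 1559 (p = -195*(-12) - 781 = 2340 - 781 = 1559)
√(p + ((-137 - 1*61) - 577*52)) = √(1559 + ((-137 - 1*61) - 577*52)) = √(1559 + ((-137 - 61) - 30004)) = √(1559 + (-198 - 30004)) = √(1559 - 30202) = √(-28643) = I*√28643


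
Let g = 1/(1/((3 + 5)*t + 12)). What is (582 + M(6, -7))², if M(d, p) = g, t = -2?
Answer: 334084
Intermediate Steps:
g = -4 (g = 1/(1/((3 + 5)*(-2) + 12)) = 1/(1/(8*(-2) + 12)) = 1/(1/(-16 + 12)) = 1/(1/(-4)) = 1/(-¼) = -4)
M(d, p) = -4
(582 + M(6, -7))² = (582 - 4)² = 578² = 334084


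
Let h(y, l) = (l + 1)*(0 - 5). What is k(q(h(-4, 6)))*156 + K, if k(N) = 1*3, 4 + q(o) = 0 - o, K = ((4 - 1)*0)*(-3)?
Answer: 468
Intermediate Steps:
h(y, l) = -5 - 5*l (h(y, l) = (1 + l)*(-5) = -5 - 5*l)
K = 0 (K = (3*0)*(-3) = 0*(-3) = 0)
q(o) = -4 - o (q(o) = -4 + (0 - o) = -4 - o)
k(N) = 3
k(q(h(-4, 6)))*156 + K = 3*156 + 0 = 468 + 0 = 468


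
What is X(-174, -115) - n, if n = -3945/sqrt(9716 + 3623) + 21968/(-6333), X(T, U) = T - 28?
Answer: -1257298/6333 + 3945*sqrt(13339)/13339 ≈ -164.37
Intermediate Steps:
X(T, U) = -28 + T
n = -21968/6333 - 3945*sqrt(13339)/13339 (n = -3945*sqrt(13339)/13339 + 21968*(-1/6333) = -3945*sqrt(13339)/13339 - 21968/6333 = -21968/6333 - 3945*sqrt(13339)/13339 ≈ -37.626)
X(-174, -115) - n = (-28 - 174) - (-21968/6333 - 3945*sqrt(13339)/13339) = -202 + (21968/6333 + 3945*sqrt(13339)/13339) = -1257298/6333 + 3945*sqrt(13339)/13339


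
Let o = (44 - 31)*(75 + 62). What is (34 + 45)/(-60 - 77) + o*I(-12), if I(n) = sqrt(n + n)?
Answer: -79/137 + 3562*I*sqrt(6) ≈ -0.57664 + 8725.1*I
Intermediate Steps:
o = 1781 (o = 13*137 = 1781)
I(n) = sqrt(2)*sqrt(n) (I(n) = sqrt(2*n) = sqrt(2)*sqrt(n))
(34 + 45)/(-60 - 77) + o*I(-12) = (34 + 45)/(-60 - 77) + 1781*(sqrt(2)*sqrt(-12)) = 79/(-137) + 1781*(sqrt(2)*(2*I*sqrt(3))) = 79*(-1/137) + 1781*(2*I*sqrt(6)) = -79/137 + 3562*I*sqrt(6)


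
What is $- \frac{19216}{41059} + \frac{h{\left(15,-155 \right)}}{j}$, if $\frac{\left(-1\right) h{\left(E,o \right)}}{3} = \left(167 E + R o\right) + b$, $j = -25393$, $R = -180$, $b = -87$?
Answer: $\frac{3246528398}{1042611187} \approx 3.1138$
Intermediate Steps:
$h{\left(E,o \right)} = 261 - 501 E + 540 o$ ($h{\left(E,o \right)} = - 3 \left(\left(167 E - 180 o\right) - 87\right) = - 3 \left(\left(- 180 o + 167 E\right) - 87\right) = - 3 \left(-87 - 180 o + 167 E\right) = 261 - 501 E + 540 o$)
$- \frac{19216}{41059} + \frac{h{\left(15,-155 \right)}}{j} = - \frac{19216}{41059} + \frac{261 - 7515 + 540 \left(-155\right)}{-25393} = \left(-19216\right) \frac{1}{41059} + \left(261 - 7515 - 83700\right) \left(- \frac{1}{25393}\right) = - \frac{19216}{41059} - - \frac{90954}{25393} = - \frac{19216}{41059} + \frac{90954}{25393} = \frac{3246528398}{1042611187}$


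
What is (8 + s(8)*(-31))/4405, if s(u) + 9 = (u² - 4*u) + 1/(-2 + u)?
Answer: -4261/26430 ≈ -0.16122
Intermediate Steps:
s(u) = -9 + u² + 1/(-2 + u) - 4*u (s(u) = -9 + ((u² - 4*u) + 1/(-2 + u)) = -9 + (u² + 1/(-2 + u) - 4*u) = -9 + u² + 1/(-2 + u) - 4*u)
(8 + s(8)*(-31))/4405 = (8 + ((19 + 8³ - 1*8 - 6*8²)/(-2 + 8))*(-31))/4405 = (8 + ((19 + 512 - 8 - 6*64)/6)*(-31))*(1/4405) = (8 + ((19 + 512 - 8 - 384)/6)*(-31))*(1/4405) = (8 + ((⅙)*139)*(-31))*(1/4405) = (8 + (139/6)*(-31))*(1/4405) = (8 - 4309/6)*(1/4405) = -4261/6*1/4405 = -4261/26430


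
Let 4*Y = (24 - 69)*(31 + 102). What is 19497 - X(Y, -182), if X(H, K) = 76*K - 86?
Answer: 33415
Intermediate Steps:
Y = -5985/4 (Y = ((24 - 69)*(31 + 102))/4 = (-45*133)/4 = (1/4)*(-5985) = -5985/4 ≈ -1496.3)
X(H, K) = -86 + 76*K
19497 - X(Y, -182) = 19497 - (-86 + 76*(-182)) = 19497 - (-86 - 13832) = 19497 - 1*(-13918) = 19497 + 13918 = 33415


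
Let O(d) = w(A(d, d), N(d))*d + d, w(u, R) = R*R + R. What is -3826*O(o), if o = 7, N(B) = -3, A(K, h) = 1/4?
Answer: -187474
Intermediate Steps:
A(K, h) = 1/4
w(u, R) = R + R**2 (w(u, R) = R**2 + R = R + R**2)
O(d) = 7*d (O(d) = (-3*(1 - 3))*d + d = (-3*(-2))*d + d = 6*d + d = 7*d)
-3826*O(o) = -26782*7 = -3826*49 = -187474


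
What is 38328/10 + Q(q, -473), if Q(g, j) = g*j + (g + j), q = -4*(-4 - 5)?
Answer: -68161/5 ≈ -13632.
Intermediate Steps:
q = 36 (q = -4*(-9) = 36)
Q(g, j) = g + j + g*j
38328/10 + Q(q, -473) = 38328/10 + (36 - 473 + 36*(-473)) = 38328*(⅒) + (36 - 473 - 17028) = 19164/5 - 17465 = -68161/5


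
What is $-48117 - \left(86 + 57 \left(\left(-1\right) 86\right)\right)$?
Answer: $-43301$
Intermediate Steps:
$-48117 - \left(86 + 57 \left(\left(-1\right) 86\right)\right) = -48117 - -4816 = -48117 + \left(-86 + 4902\right) = -48117 + 4816 = -43301$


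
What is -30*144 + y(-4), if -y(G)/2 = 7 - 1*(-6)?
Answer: -4346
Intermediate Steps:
y(G) = -26 (y(G) = -2*(7 - 1*(-6)) = -2*(7 + 6) = -2*13 = -26)
-30*144 + y(-4) = -30*144 - 26 = -4320 - 26 = -4346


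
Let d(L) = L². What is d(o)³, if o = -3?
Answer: 729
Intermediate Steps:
d(o)³ = ((-3)²)³ = 9³ = 729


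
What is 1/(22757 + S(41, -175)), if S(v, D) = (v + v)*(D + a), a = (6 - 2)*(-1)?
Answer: 1/8079 ≈ 0.00012378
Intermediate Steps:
a = -4 (a = 4*(-1) = -4)
S(v, D) = 2*v*(-4 + D) (S(v, D) = (v + v)*(D - 4) = (2*v)*(-4 + D) = 2*v*(-4 + D))
1/(22757 + S(41, -175)) = 1/(22757 + 2*41*(-4 - 175)) = 1/(22757 + 2*41*(-179)) = 1/(22757 - 14678) = 1/8079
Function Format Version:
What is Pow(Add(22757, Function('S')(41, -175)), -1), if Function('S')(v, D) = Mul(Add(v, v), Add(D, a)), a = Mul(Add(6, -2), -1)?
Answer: Rational(1, 8079) ≈ 0.00012378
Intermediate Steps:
a = -4 (a = Mul(4, -1) = -4)
Function('S')(v, D) = Mul(2, v, Add(-4, D)) (Function('S')(v, D) = Mul(Add(v, v), Add(D, -4)) = Mul(Mul(2, v), Add(-4, D)) = Mul(2, v, Add(-4, D)))
Pow(Add(22757, Function('S')(41, -175)), -1) = Pow(Add(22757, Mul(2, 41, Add(-4, -175))), -1) = Pow(Add(22757, Mul(2, 41, -179)), -1) = Pow(Add(22757, -14678), -1) = Pow(8079, -1) = Rational(1, 8079)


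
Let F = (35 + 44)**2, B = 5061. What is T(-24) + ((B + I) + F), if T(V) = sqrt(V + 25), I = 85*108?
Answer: 20483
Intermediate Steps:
F = 6241 (F = 79**2 = 6241)
I = 9180
T(V) = sqrt(25 + V)
T(-24) + ((B + I) + F) = sqrt(25 - 24) + ((5061 + 9180) + 6241) = sqrt(1) + (14241 + 6241) = 1 + 20482 = 20483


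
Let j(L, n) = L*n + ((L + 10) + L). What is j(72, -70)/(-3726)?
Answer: 2443/1863 ≈ 1.3113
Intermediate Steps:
j(L, n) = 10 + 2*L + L*n (j(L, n) = L*n + ((10 + L) + L) = L*n + (10 + 2*L) = 10 + 2*L + L*n)
j(72, -70)/(-3726) = (10 + 2*72 + 72*(-70))/(-3726) = (10 + 144 - 5040)*(-1/3726) = -4886*(-1/3726) = 2443/1863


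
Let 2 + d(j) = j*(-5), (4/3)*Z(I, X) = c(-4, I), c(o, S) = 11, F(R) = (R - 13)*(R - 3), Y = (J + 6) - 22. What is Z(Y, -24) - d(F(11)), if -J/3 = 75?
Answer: -279/4 ≈ -69.750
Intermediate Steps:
J = -225 (J = -3*75 = -225)
Y = -241 (Y = (-225 + 6) - 22 = -219 - 22 = -241)
F(R) = (-13 + R)*(-3 + R)
Z(I, X) = 33/4 (Z(I, X) = (¾)*11 = 33/4)
d(j) = -2 - 5*j (d(j) = -2 + j*(-5) = -2 - 5*j)
Z(Y, -24) - d(F(11)) = 33/4 - (-2 - 5*(39 + 11² - 16*11)) = 33/4 - (-2 - 5*(39 + 121 - 176)) = 33/4 - (-2 - 5*(-16)) = 33/4 - (-2 + 80) = 33/4 - 1*78 = 33/4 - 78 = -279/4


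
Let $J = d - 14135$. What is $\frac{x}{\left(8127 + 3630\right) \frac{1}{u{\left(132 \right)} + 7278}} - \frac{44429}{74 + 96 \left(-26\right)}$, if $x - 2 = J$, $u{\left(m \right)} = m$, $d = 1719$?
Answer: $- \frac{10584378787}{1355974} \approx -7805.7$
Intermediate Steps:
$J = -12416$ ($J = 1719 - 14135 = -12416$)
$x = -12414$ ($x = 2 - 12416 = -12414$)
$\frac{x}{\left(8127 + 3630\right) \frac{1}{u{\left(132 \right)} + 7278}} - \frac{44429}{74 + 96 \left(-26\right)} = - \frac{12414}{\left(8127 + 3630\right) \frac{1}{132 + 7278}} - \frac{44429}{74 + 96 \left(-26\right)} = - \frac{12414}{11757 \cdot \frac{1}{7410}} - \frac{44429}{74 - 2496} = - \frac{12414}{11757 \cdot \frac{1}{7410}} - \frac{44429}{-2422} = - \frac{12414}{\frac{3919}{2470}} - - \frac{6347}{346} = \left(-12414\right) \frac{2470}{3919} + \frac{6347}{346} = - \frac{30662580}{3919} + \frac{6347}{346} = - \frac{10584378787}{1355974}$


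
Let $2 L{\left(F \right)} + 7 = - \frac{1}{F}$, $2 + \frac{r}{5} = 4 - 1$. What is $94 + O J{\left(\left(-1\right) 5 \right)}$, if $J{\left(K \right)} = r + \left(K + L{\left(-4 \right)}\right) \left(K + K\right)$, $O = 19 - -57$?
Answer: $6839$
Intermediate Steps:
$r = 5$ ($r = -10 + 5 \left(4 - 1\right) = -10 + 5 \cdot 3 = -10 + 15 = 5$)
$O = 76$ ($O = 19 + 57 = 76$)
$L{\left(F \right)} = - \frac{7}{2} - \frac{1}{2 F}$ ($L{\left(F \right)} = - \frac{7}{2} + \frac{\left(-1\right) \frac{1}{F}}{2} = - \frac{7}{2} - \frac{1}{2 F}$)
$J{\left(K \right)} = 5 + 2 K \left(- \frac{27}{8} + K\right)$ ($J{\left(K \right)} = 5 + \left(K + \frac{-1 - -28}{2 \left(-4\right)}\right) \left(K + K\right) = 5 + \left(K + \frac{1}{2} \left(- \frac{1}{4}\right) \left(-1 + 28\right)\right) 2 K = 5 + \left(K + \frac{1}{2} \left(- \frac{1}{4}\right) 27\right) 2 K = 5 + \left(K - \frac{27}{8}\right) 2 K = 5 + \left(- \frac{27}{8} + K\right) 2 K = 5 + 2 K \left(- \frac{27}{8} + K\right)$)
$94 + O J{\left(\left(-1\right) 5 \right)} = 94 + 76 \left(5 + 2 \left(\left(-1\right) 5\right)^{2} - \frac{27 \left(\left(-1\right) 5\right)}{4}\right) = 94 + 76 \left(5 + 2 \left(-5\right)^{2} - - \frac{135}{4}\right) = 94 + 76 \left(5 + 2 \cdot 25 + \frac{135}{4}\right) = 94 + 76 \left(5 + 50 + \frac{135}{4}\right) = 94 + 76 \cdot \frac{355}{4} = 94 + 6745 = 6839$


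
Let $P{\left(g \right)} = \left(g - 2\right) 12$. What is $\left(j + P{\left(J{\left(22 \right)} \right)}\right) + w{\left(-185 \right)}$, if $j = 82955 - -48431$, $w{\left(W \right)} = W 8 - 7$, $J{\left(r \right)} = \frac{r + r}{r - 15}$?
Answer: $\frac{909653}{7} \approx 1.2995 \cdot 10^{5}$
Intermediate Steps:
$J{\left(r \right)} = \frac{2 r}{-15 + r}$
$w{\left(W \right)} = -7 + 8 W$ ($w{\left(W \right)} = 8 W - 7 = -7 + 8 W$)
$P{\left(g \right)} = -24 + 12 g$ ($P{\left(g \right)} = \left(-2 + g\right) 12 = -24 + 12 g$)
$j = 131386$ ($j = 82955 + 48431 = 131386$)
$\left(j + P{\left(J{\left(22 \right)} \right)}\right) + w{\left(-185 \right)} = \left(131386 - \left(24 - 12 \cdot 2 \cdot 22 \frac{1}{-15 + 22}\right)\right) + \left(-7 + 8 \left(-185\right)\right) = \left(131386 - \left(24 - 12 \cdot 2 \cdot 22 \cdot \frac{1}{7}\right)\right) - 1487 = \left(131386 + \left(-24 + 12 \cdot \frac{44}{7}\right)\right) - 1487 = \left(131386 + \left(-24 + \frac{528}{7}\right)\right) - 1487 = \left(131386 + \frac{360}{7}\right) - 1487 = \frac{920062}{7} - 1487 = \frac{909653}{7}$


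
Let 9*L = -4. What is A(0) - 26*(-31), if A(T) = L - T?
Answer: 7250/9 ≈ 805.56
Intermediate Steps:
L = -4/9 (L = (⅑)*(-4) = -4/9 ≈ -0.44444)
A(T) = -4/9 - T
A(0) - 26*(-31) = (-4/9 - 1*0) - 26*(-31) = (-4/9 + 0) + 806 = -4/9 + 806 = 7250/9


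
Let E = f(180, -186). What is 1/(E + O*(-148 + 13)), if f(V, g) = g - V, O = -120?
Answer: 1/15834 ≈ 6.3155e-5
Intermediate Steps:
E = -366 (E = -186 - 1*180 = -186 - 180 = -366)
1/(E + O*(-148 + 13)) = 1/(-366 - 120*(-148 + 13)) = 1/(-366 - 120*(-135)) = 1/(-366 + 16200) = 1/15834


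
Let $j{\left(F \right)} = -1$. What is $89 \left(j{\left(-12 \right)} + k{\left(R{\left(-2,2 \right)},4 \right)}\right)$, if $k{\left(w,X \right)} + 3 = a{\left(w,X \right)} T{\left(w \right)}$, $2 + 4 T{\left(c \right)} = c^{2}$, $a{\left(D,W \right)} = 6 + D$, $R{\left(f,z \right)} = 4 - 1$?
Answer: $\frac{4183}{4} \approx 1045.8$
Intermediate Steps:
$R{\left(f,z \right)} = 3$
$T{\left(c \right)} = - \frac{1}{2} + \frac{c^{2}}{4}$
$k{\left(w,X \right)} = -3 + \left(6 + w\right) \left(- \frac{1}{2} + \frac{w^{2}}{4}\right)$
$89 \left(j{\left(-12 \right)} + k{\left(R{\left(-2,2 \right)},4 \right)}\right) = 89 \left(-1 - \left(3 - \frac{\left(-2 + 3^{2}\right) \left(6 + 3\right)}{4}\right)\right) = 89 \left(-1 - \left(3 - \frac{1}{4} \left(-2 + 9\right) 9\right)\right) = 89 \left(-1 - \left(3 - \frac{63}{4}\right)\right) = 89 \left(-1 + \left(-3 + \frac{63}{4}\right)\right) = 89 \left(-1 + \frac{51}{4}\right) = 89 \cdot \frac{47}{4} = \frac{4183}{4}$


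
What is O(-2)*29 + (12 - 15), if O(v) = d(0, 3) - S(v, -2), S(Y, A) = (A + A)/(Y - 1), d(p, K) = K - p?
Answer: 136/3 ≈ 45.333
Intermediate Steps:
S(Y, A) = 2*A/(-1 + Y) (S(Y, A) = (2*A)/(-1 + Y) = 2*A/(-1 + Y))
O(v) = 3 + 4/(-1 + v) (O(v) = (3 - 1*0) - 2*(-2)/(-1 + v) = (3 + 0) - (-4)/(-1 + v) = 3 + 4/(-1 + v))
O(-2)*29 + (12 - 15) = ((1 + 3*(-2))/(-1 - 2))*29 + (12 - 15) = ((1 - 6)/(-3))*29 - 3 = -1/3*(-5)*29 - 3 = (5/3)*29 - 3 = 145/3 - 3 = 136/3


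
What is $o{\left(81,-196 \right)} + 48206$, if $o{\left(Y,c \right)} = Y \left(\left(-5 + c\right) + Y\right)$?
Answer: $38486$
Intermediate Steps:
$o{\left(Y,c \right)} = Y \left(-5 + Y + c\right)$
$o{\left(81,-196 \right)} + 48206 = 81 \left(-5 + 81 - 196\right) + 48206 = 81 \left(-120\right) + 48206 = -9720 + 48206 = 38486$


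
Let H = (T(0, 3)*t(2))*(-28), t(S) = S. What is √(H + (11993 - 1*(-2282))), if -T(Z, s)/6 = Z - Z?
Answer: 5*√571 ≈ 119.48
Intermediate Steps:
T(Z, s) = 0 (T(Z, s) = -6*(Z - Z) = -6*0 = 0)
H = 0 (H = (0*2)*(-28) = 0*(-28) = 0)
√(H + (11993 - 1*(-2282))) = √(0 + (11993 - 1*(-2282))) = √(0 + (11993 + 2282)) = √(0 + 14275) = √14275 = 5*√571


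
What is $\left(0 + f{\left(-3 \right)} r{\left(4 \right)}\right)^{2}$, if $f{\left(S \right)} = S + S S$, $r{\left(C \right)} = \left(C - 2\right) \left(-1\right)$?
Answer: $144$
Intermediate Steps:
$r{\left(C \right)} = 2 - C$ ($r{\left(C \right)} = \left(-2 + C\right) \left(-1\right) = 2 - C$)
$f{\left(S \right)} = S + S^{2}$
$\left(0 + f{\left(-3 \right)} r{\left(4 \right)}\right)^{2} = \left(0 + - 3 \left(1 - 3\right) \left(2 - 4\right)\right)^{2} = \left(0 + \left(-3\right) \left(-2\right) \left(2 - 4\right)\right)^{2} = \left(0 + 6 \left(-2\right)\right)^{2} = \left(0 - 12\right)^{2} = \left(-12\right)^{2} = 144$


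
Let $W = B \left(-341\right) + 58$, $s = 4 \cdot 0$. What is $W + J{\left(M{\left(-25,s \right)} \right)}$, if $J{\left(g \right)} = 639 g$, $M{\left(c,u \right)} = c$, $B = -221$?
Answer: $59444$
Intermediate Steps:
$s = 0$
$W = 75419$ ($W = \left(-221\right) \left(-341\right) + 58 = 75361 + 58 = 75419$)
$W + J{\left(M{\left(-25,s \right)} \right)} = 75419 + 639 \left(-25\right) = 75419 - 15975 = 59444$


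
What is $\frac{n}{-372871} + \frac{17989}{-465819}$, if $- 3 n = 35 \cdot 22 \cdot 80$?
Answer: $\frac{2857240381}{173690396349} \approx 0.01645$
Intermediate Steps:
$n = - \frac{61600}{3}$ ($n = - \frac{35 \cdot 22 \cdot 80}{3} = - \frac{770 \cdot 80}{3} = \left(- \frac{1}{3}\right) 61600 = - \frac{61600}{3} \approx -20533.0$)
$\frac{n}{-372871} + \frac{17989}{-465819} = - \frac{61600}{3 \left(-372871\right)} + \frac{17989}{-465819} = \left(- \frac{61600}{3}\right) \left(- \frac{1}{372871}\right) + 17989 \left(- \frac{1}{465819}\right) = \frac{61600}{1118613} - \frac{17989}{465819} = \frac{2857240381}{173690396349}$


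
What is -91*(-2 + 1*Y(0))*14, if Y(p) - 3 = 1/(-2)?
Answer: -637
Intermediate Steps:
Y(p) = 5/2 (Y(p) = 3 + 1/(-2) = 3 - ½ = 5/2)
-91*(-2 + 1*Y(0))*14 = -91*(-2 + 1*(5/2))*14 = -91*(-2 + 5/2)*14 = -91*½*14 = -91/2*14 = -637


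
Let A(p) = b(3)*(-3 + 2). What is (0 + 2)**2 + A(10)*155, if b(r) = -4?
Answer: 624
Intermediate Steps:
A(p) = 4 (A(p) = -4*(-3 + 2) = -4*(-1) = 4)
(0 + 2)**2 + A(10)*155 = (0 + 2)**2 + 4*155 = 2**2 + 620 = 4 + 620 = 624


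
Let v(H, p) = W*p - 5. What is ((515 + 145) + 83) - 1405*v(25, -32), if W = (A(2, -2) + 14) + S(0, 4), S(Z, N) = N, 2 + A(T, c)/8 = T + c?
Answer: 97688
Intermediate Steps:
A(T, c) = -16 + 8*T + 8*c (A(T, c) = -16 + 8*(T + c) = -16 + (8*T + 8*c) = -16 + 8*T + 8*c)
W = 2 (W = ((-16 + 8*2 + 8*(-2)) + 14) + 4 = ((-16 + 16 - 16) + 14) + 4 = (-16 + 14) + 4 = -2 + 4 = 2)
v(H, p) = -5 + 2*p (v(H, p) = 2*p - 5 = -5 + 2*p)
((515 + 145) + 83) - 1405*v(25, -32) = ((515 + 145) + 83) - 1405*(-5 + 2*(-32)) = (660 + 83) - 1405*(-5 - 64) = 743 - 1405*(-69) = 743 + 96945 = 97688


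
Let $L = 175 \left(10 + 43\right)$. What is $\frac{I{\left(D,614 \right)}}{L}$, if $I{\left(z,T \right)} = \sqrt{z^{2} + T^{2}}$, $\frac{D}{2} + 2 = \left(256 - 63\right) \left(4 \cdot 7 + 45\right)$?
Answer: $\frac{2 \sqrt{198537818}}{9275} \approx 3.0383$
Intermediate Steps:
$L = 9275$ ($L = 175 \cdot 53 = 9275$)
$D = 28174$ ($D = -4 + 2 \left(256 - 63\right) \left(4 \cdot 7 + 45\right) = -4 + 2 \cdot 193 \left(28 + 45\right) = -4 + 2 \cdot 193 \cdot 73 = -4 + 2 \cdot 14089 = -4 + 28178 = 28174$)
$I{\left(z,T \right)} = \sqrt{T^{2} + z^{2}}$
$\frac{I{\left(D,614 \right)}}{L} = \frac{\sqrt{614^{2} + 28174^{2}}}{9275} = \sqrt{376996 + 793774276} \cdot \frac{1}{9275} = \sqrt{794151272} \cdot \frac{1}{9275} = 2 \sqrt{198537818} \cdot \frac{1}{9275} = \frac{2 \sqrt{198537818}}{9275}$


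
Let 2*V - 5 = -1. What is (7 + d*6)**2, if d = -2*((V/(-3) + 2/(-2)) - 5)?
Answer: 7569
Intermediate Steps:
V = 2 (V = 5/2 + (1/2)*(-1) = 5/2 - 1/2 = 2)
d = 40/3 (d = -2*((2/(-3) + 2/(-2)) - 5) = -2*((2*(-1/3) + 2*(-1/2)) - 5) = -2*((-2/3 - 1) - 5) = -2*(-5/3 - 5) = -2*(-20/3) = 40/3 ≈ 13.333)
(7 + d*6)**2 = (7 + (40/3)*6)**2 = (7 + 80)**2 = 87**2 = 7569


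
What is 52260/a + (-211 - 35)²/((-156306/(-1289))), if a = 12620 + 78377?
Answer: 1184400136698/2370562847 ≈ 499.63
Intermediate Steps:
a = 90997
52260/a + (-211 - 35)²/((-156306/(-1289))) = 52260/90997 + (-211 - 35)²/((-156306/(-1289))) = 52260*(1/90997) + (-246)²/((-156306*(-1/1289))) = 52260/90997 + 60516/(156306/1289) = 52260/90997 + 60516*(1289/156306) = 52260/90997 + 13000854/26051 = 1184400136698/2370562847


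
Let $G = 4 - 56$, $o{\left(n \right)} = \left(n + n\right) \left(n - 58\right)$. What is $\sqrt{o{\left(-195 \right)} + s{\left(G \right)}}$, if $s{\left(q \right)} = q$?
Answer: $\sqrt{98618} \approx 314.04$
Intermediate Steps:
$o{\left(n \right)} = 2 n \left(-58 + n\right)$
$G = -52$ ($G = 4 - 56 = -52$)
$\sqrt{o{\left(-195 \right)} + s{\left(G \right)}} = \sqrt{2 \left(-195\right) \left(-58 - 195\right) - 52} = \sqrt{2 \left(-195\right) \left(-253\right) - 52} = \sqrt{98670 - 52} = \sqrt{98618}$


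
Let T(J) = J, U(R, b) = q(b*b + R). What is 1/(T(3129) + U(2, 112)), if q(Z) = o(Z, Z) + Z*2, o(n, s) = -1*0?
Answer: 1/28221 ≈ 3.5435e-5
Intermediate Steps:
o(n, s) = 0
q(Z) = 2*Z (q(Z) = 0 + Z*2 = 0 + 2*Z = 2*Z)
U(R, b) = 2*R + 2*b² (U(R, b) = 2*(b*b + R) = 2*(b² + R) = 2*(R + b²) = 2*R + 2*b²)
1/(T(3129) + U(2, 112)) = 1/(3129 + (2*2 + 2*112²)) = 1/(3129 + (4 + 2*12544)) = 1/(3129 + (4 + 25088)) = 1/(3129 + 25092) = 1/28221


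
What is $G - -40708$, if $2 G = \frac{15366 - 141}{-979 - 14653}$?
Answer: $\frac{1272679687}{31264} \approx 40708.0$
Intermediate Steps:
$G = - \frac{15225}{31264}$ ($G = \frac{\left(15366 - 141\right) \frac{1}{-979 - 14653}}{2} = \frac{15225 \frac{1}{-15632}}{2} = \frac{15225 \left(- \frac{1}{15632}\right)}{2} = \frac{1}{2} \left(- \frac{15225}{15632}\right) = - \frac{15225}{31264} \approx -0.48698$)
$G - -40708 = - \frac{15225}{31264} - -40708 = - \frac{15225}{31264} + 40708 = \frac{1272679687}{31264}$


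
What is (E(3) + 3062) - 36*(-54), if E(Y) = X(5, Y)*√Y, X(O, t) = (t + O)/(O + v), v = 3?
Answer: 5006 + √3 ≈ 5007.7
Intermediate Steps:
X(O, t) = (O + t)/(3 + O) (X(O, t) = (t + O)/(O + 3) = (O + t)/(3 + O))
E(Y) = √Y*(5/8 + Y/8) (E(Y) = ((5 + Y)/(3 + 5))*√Y = ((5 + Y)/8)*√Y = (5/8 + Y/8)*√Y = √Y*(5/8 + Y/8))
(E(3) + 3062) - 36*(-54) = (√3*(5 + 3)/8 + 3062) - 36*(-54) = ((⅛)*√3*8 + 3062) + 1944 = (√3 + 3062) + 1944 = (3062 + √3) + 1944 = 5006 + √3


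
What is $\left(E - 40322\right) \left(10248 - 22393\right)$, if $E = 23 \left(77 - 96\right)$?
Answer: $495018055$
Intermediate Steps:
$E = -437$ ($E = 23 \left(-19\right) = -437$)
$\left(E - 40322\right) \left(10248 - 22393\right) = \left(-437 - 40322\right) \left(10248 - 22393\right) = \left(-40759\right) \left(-12145\right) = 495018055$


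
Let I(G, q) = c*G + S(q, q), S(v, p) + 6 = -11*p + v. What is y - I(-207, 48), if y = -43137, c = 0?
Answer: -42651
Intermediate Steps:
S(v, p) = -6 + v - 11*p (S(v, p) = -6 + (-11*p + v) = -6 + (v - 11*p) = -6 + v - 11*p)
I(G, q) = -6 - 10*q (I(G, q) = 0*G + (-6 + q - 11*q) = 0 + (-6 - 10*q) = -6 - 10*q)
y - I(-207, 48) = -43137 - (-6 - 10*48) = -43137 - (-6 - 480) = -43137 - 1*(-486) = -43137 + 486 = -42651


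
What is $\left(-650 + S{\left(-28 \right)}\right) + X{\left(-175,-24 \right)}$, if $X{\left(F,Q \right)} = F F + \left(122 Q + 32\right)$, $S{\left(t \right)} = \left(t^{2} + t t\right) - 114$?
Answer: $28533$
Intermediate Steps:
$S{\left(t \right)} = -114 + 2 t^{2}$ ($S{\left(t \right)} = \left(t^{2} + t^{2}\right) - 114 = 2 t^{2} - 114 = -114 + 2 t^{2}$)
$X{\left(F,Q \right)} = 32 + F^{2} + 122 Q$ ($X{\left(F,Q \right)} = F^{2} + \left(32 + 122 Q\right) = 32 + F^{2} + 122 Q$)
$\left(-650 + S{\left(-28 \right)}\right) + X{\left(-175,-24 \right)} = \left(-650 - \left(114 - 2 \left(-28\right)^{2}\right)\right) + \left(32 + \left(-175\right)^{2} + 122 \left(-24\right)\right) = \left(-650 + \left(-114 + 2 \cdot 784\right)\right) + \left(32 + 30625 - 2928\right) = \left(-650 + \left(-114 + 1568\right)\right) + 27729 = \left(-650 + 1454\right) + 27729 = 804 + 27729 = 28533$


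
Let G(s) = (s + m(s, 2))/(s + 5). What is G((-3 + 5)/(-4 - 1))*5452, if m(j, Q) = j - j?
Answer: -10904/23 ≈ -474.09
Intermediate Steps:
m(j, Q) = 0
G(s) = s/(5 + s) (G(s) = (s + 0)/(s + 5) = s/(5 + s))
G((-3 + 5)/(-4 - 1))*5452 = (((-3 + 5)/(-4 - 1))/(5 + (-3 + 5)/(-4 - 1)))*5452 = ((2/(-5))/(5 + 2/(-5)))*5452 = ((2*(-⅕))/(5 + 2*(-⅕)))*5452 = -2/(5*(5 - ⅖))*5452 = -2/(5*23/5)*5452 = -⅖*5/23*5452 = -2/23*5452 = -10904/23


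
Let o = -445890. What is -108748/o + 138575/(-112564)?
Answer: -24774048439/25095580980 ≈ -0.98719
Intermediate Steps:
-108748/o + 138575/(-112564) = -108748/(-445890) + 138575/(-112564) = -108748*(-1/445890) + 138575*(-1/112564) = 54374/222945 - 138575/112564 = -24774048439/25095580980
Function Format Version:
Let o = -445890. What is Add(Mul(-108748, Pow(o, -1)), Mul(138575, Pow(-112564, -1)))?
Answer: Rational(-24774048439, 25095580980) ≈ -0.98719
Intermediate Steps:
Add(Mul(-108748, Pow(o, -1)), Mul(138575, Pow(-112564, -1))) = Add(Mul(-108748, Pow(-445890, -1)), Mul(138575, Pow(-112564, -1))) = Add(Mul(-108748, Rational(-1, 445890)), Mul(138575, Rational(-1, 112564))) = Add(Rational(54374, 222945), Rational(-138575, 112564)) = Rational(-24774048439, 25095580980)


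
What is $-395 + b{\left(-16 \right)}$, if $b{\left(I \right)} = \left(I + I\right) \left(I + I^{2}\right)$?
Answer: $-8075$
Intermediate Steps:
$b{\left(I \right)} = 2 I \left(I + I^{2}\right)$
$-395 + b{\left(-16 \right)} = -395 + 2 \left(-16\right)^{2} \left(1 - 16\right) = -395 + 2 \cdot 256 \left(-15\right) = -395 - 7680 = -8075$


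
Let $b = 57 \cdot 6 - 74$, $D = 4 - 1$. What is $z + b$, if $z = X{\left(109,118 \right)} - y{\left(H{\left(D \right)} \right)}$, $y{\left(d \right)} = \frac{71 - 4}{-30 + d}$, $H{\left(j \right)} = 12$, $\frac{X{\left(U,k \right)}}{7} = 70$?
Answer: $\frac{13711}{18} \approx 761.72$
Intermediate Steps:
$X{\left(U,k \right)} = 490$ ($X{\left(U,k \right)} = 7 \cdot 70 = 490$)
$D = 3$
$y{\left(d \right)} = \frac{67}{-30 + d}$
$z = \frac{8887}{18}$ ($z = 490 - \frac{67}{-30 + 12} = 490 - \frac{67}{-18} = 490 - 67 \left(- \frac{1}{18}\right) = 490 - - \frac{67}{18} = 490 + \frac{67}{18} = \frac{8887}{18} \approx 493.72$)
$b = 268$ ($b = 342 - 74 = 268$)
$z + b = \frac{8887}{18} + 268 = \frac{13711}{18}$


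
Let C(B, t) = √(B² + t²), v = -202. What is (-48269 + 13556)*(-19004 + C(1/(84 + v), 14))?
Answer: 659685852 - 34713*√2729105/118 ≈ 6.5920e+8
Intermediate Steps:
(-48269 + 13556)*(-19004 + C(1/(84 + v), 14)) = (-48269 + 13556)*(-19004 + √((1/(84 - 202))² + 14²)) = -34713*(-19004 + √((1/(-118))² + 196)) = -34713*(-19004 + √((-1/118)² + 196)) = -34713*(-19004 + √(1/13924 + 196)) = -34713*(-19004 + √(2729105/13924)) = -34713*(-19004 + √2729105/118) = 659685852 - 34713*√2729105/118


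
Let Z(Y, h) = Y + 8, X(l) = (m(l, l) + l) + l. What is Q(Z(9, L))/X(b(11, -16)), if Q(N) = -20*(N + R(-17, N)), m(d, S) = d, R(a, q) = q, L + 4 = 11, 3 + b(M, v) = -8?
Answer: 680/33 ≈ 20.606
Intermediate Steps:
b(M, v) = -11 (b(M, v) = -3 - 8 = -11)
L = 7 (L = -4 + 11 = 7)
X(l) = 3*l (X(l) = (l + l) + l = 2*l + l = 3*l)
Z(Y, h) = 8 + Y
Q(N) = -40*N (Q(N) = -20*(N + N) = -40*N)
Q(Z(9, L))/X(b(11, -16)) = (-40*(8 + 9))/((3*(-11))) = -40*17/(-33) = -680*(-1/33) = 680/33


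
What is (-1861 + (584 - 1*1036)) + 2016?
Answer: -297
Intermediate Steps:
(-1861 + (584 - 1*1036)) + 2016 = (-1861 + (584 - 1036)) + 2016 = (-1861 - 452) + 2016 = -2313 + 2016 = -297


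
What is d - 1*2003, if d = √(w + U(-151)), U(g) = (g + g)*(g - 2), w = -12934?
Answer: -2003 + 2*√8318 ≈ -1820.6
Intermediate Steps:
U(g) = 2*g*(-2 + g) (U(g) = (2*g)*(-2 + g) = 2*g*(-2 + g))
d = 2*√8318 (d = √(-12934 + 2*(-151)*(-2 - 151)) = √(-12934 + 2*(-151)*(-153)) = √(-12934 + 46206) = √33272 = 2*√8318 ≈ 182.41)
d - 1*2003 = 2*√8318 - 1*2003 = 2*√8318 - 2003 = -2003 + 2*√8318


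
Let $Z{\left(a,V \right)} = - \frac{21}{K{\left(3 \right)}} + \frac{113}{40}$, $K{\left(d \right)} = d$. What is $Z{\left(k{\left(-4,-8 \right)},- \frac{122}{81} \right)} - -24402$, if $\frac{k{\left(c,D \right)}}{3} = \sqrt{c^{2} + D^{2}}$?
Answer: $\frac{975913}{40} \approx 24398.0$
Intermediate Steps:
$k{\left(c,D \right)} = 3 \sqrt{D^{2} + c^{2}}$ ($k{\left(c,D \right)} = 3 \sqrt{c^{2} + D^{2}} = 3 \sqrt{D^{2} + c^{2}}$)
$Z{\left(a,V \right)} = - \frac{167}{40}$ ($Z{\left(a,V \right)} = - \frac{21}{3} + \frac{113}{40} = \left(-21\right) \frac{1}{3} + 113 \cdot \frac{1}{40} = -7 + \frac{113}{40} = - \frac{167}{40}$)
$Z{\left(k{\left(-4,-8 \right)},- \frac{122}{81} \right)} - -24402 = - \frac{167}{40} - -24402 = - \frac{167}{40} + 24402 = \frac{975913}{40}$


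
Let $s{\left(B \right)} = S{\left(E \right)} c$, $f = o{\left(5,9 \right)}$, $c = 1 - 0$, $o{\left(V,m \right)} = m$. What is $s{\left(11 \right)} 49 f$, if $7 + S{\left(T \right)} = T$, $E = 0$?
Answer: $-3087$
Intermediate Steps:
$S{\left(T \right)} = -7 + T$
$c = 1$ ($c = 1 + 0 = 1$)
$f = 9$
$s{\left(B \right)} = -7$ ($s{\left(B \right)} = \left(-7 + 0\right) 1 = \left(-7\right) 1 = -7$)
$s{\left(11 \right)} 49 f = \left(-7\right) 49 \cdot 9 = \left(-343\right) 9 = -3087$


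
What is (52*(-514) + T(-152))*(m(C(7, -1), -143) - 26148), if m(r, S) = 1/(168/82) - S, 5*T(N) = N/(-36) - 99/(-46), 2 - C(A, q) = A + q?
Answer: 5254316738333/7560 ≈ 6.9502e+8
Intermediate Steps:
C(A, q) = 2 - A - q (C(A, q) = 2 - (A + q) = 2 + (-A - q) = 2 - A - q)
T(N) = 99/230 - N/180 (T(N) = (N/(-36) - 99/(-46))/5 = (N*(-1/36) - 99*(-1/46))/5 = (-N/36 + 99/46)/5 = (99/46 - N/36)/5 = 99/230 - N/180)
m(r, S) = 41/84 - S (m(r, S) = 1/(168*(1/82)) - S = 1/(84/41) - S = 41/84 - S)
(52*(-514) + T(-152))*(m(C(7, -1), -143) - 26148) = (52*(-514) + (99/230 - 1/180*(-152)))*((41/84 - 1*(-143)) - 26148) = (-26728 + (99/230 + 38/45))*((41/84 + 143) - 26148) = (-26728 + 2639/2070)*(12053/84 - 26148) = -55324321/2070*(-2184379/84) = 5254316738333/7560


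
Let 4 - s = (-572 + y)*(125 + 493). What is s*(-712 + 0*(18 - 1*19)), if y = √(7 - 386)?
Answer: -251692000 + 440016*I*√379 ≈ -2.5169e+8 + 8.5662e+6*I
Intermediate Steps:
y = I*√379 (y = √(-379) = I*√379 ≈ 19.468*I)
s = 353500 - 618*I*√379 (s = 4 - (-572 + I*√379)*(125 + 493) = 4 - (-572 + I*√379)*618 = 4 - (-353496 + 618*I*√379) = 4 + (353496 - 618*I*√379) = 353500 - 618*I*√379 ≈ 3.535e+5 - 12031.0*I)
s*(-712 + 0*(18 - 1*19)) = (353500 - 618*I*√379)*(-712 + 0*(18 - 1*19)) = (353500 - 618*I*√379)*(-712 + 0*(18 - 19)) = (353500 - 618*I*√379)*(-712 + 0*(-1)) = (353500 - 618*I*√379)*(-712 + 0) = (353500 - 618*I*√379)*(-712) = -251692000 + 440016*I*√379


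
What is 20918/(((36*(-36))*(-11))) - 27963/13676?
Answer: -1082365/1874664 ≈ -0.57736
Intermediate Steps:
20918/(((36*(-36))*(-11))) - 27963/13676 = 20918/((-1296*(-11))) - 27963*1/13676 = 20918/14256 - 2151/1052 = 20918*(1/14256) - 2151/1052 = 10459/7128 - 2151/1052 = -1082365/1874664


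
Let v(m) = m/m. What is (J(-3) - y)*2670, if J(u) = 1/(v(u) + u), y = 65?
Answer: -174885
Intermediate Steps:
v(m) = 1
J(u) = 1/(1 + u)
(J(-3) - y)*2670 = (1/(1 - 3) - 1*65)*2670 = (1/(-2) - 65)*2670 = (-½ - 65)*2670 = -131/2*2670 = -174885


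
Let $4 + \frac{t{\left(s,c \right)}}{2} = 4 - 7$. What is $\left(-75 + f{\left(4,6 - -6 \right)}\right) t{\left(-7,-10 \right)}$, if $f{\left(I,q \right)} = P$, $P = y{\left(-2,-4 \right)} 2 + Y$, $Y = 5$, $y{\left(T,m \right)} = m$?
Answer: $1092$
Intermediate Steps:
$P = -3$ ($P = \left(-4\right) 2 + 5 = -8 + 5 = -3$)
$f{\left(I,q \right)} = -3$
$t{\left(s,c \right)} = -14$ ($t{\left(s,c \right)} = -8 + 2 \left(4 - 7\right) = -8 + 2 \left(-3\right) = -8 - 6 = -14$)
$\left(-75 + f{\left(4,6 - -6 \right)}\right) t{\left(-7,-10 \right)} = \left(-75 - 3\right) \left(-14\right) = \left(-78\right) \left(-14\right) = 1092$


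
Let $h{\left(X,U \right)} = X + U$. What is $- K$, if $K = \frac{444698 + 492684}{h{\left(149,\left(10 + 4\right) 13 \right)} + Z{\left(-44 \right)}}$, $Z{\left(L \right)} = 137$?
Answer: $- \frac{468691}{234} \approx -2003.0$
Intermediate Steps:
$h{\left(X,U \right)} = U + X$
$K = \frac{468691}{234}$ ($K = \frac{444698 + 492684}{\left(\left(10 + 4\right) 13 + 149\right) + 137} = \frac{937382}{\left(14 \cdot 13 + 149\right) + 137} = \frac{937382}{\left(182 + 149\right) + 137} = \frac{937382}{331 + 137} = \frac{937382}{468} = 937382 \cdot \frac{1}{468} = \frac{468691}{234} \approx 2003.0$)
$- K = \left(-1\right) \frac{468691}{234} = - \frac{468691}{234}$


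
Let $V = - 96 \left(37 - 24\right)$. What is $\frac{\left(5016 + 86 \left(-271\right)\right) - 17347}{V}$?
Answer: $\frac{11879}{416} \approx 28.555$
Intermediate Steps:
$V = -1248$ ($V = \left(-96\right) 13 = -1248$)
$\frac{\left(5016 + 86 \left(-271\right)\right) - 17347}{V} = \frac{\left(5016 + 86 \left(-271\right)\right) - 17347}{-1248} = \left(\left(5016 - 23306\right) - 17347\right) \left(- \frac{1}{1248}\right) = \left(-18290 - 17347\right) \left(- \frac{1}{1248}\right) = \left(-35637\right) \left(- \frac{1}{1248}\right) = \frac{11879}{416}$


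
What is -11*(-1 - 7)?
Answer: 88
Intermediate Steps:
-11*(-1 - 7) = -11*(-8) = 88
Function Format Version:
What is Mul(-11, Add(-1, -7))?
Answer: 88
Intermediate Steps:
Mul(-11, Add(-1, -7)) = Mul(-11, -8) = 88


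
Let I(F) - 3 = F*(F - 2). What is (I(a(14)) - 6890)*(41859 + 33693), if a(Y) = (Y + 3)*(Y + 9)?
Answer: 10971057024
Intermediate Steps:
a(Y) = (3 + Y)*(9 + Y)
I(F) = 3 + F*(-2 + F) (I(F) = 3 + F*(F - 2) = 3 + F*(-2 + F))
(I(a(14)) - 6890)*(41859 + 33693) = ((3 + (27 + 14² + 12*14)² - 2*(27 + 14² + 12*14)) - 6890)*(41859 + 33693) = ((3 + (27 + 196 + 168)² - 2*(27 + 196 + 168)) - 6890)*75552 = ((3 + 391² - 2*391) - 6890)*75552 = ((3 + 152881 - 782) - 6890)*75552 = (152102 - 6890)*75552 = 145212*75552 = 10971057024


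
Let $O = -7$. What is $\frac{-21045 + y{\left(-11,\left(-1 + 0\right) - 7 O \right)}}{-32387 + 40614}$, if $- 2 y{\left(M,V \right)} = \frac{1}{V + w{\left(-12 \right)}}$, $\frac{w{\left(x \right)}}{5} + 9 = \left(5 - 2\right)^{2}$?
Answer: $- \frac{2020321}{789792} \approx -2.558$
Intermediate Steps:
$w{\left(x \right)} = 0$ ($w{\left(x \right)} = -45 + 5 \left(5 - 2\right)^{2} = -45 + 5 \cdot 3^{2} = -45 + 5 \cdot 9 = -45 + 45 = 0$)
$y{\left(M,V \right)} = - \frac{1}{2 V}$ ($y{\left(M,V \right)} = - \frac{1}{2 \left(V + 0\right)} = - \frac{1}{2 V}$)
$\frac{-21045 + y{\left(-11,\left(-1 + 0\right) - 7 O \right)}}{-32387 + 40614} = \frac{-21045 - \frac{1}{2 \left(\left(-1 + 0\right) - -49\right)}}{-32387 + 40614} = \frac{-21045 - \frac{1}{2 \left(-1 + 49\right)}}{8227} = \left(-21045 - \frac{1}{2 \cdot 48}\right) \frac{1}{8227} = \left(-21045 - \frac{1}{96}\right) \frac{1}{8227} = \left(- \frac{2020321}{96}\right) \frac{1}{8227} = - \frac{2020321}{789792}$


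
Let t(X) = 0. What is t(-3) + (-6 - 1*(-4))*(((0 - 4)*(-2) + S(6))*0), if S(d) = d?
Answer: 0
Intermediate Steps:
t(-3) + (-6 - 1*(-4))*(((0 - 4)*(-2) + S(6))*0) = 0 + (-6 - 1*(-4))*(((0 - 4)*(-2) + 6)*0) = 0 + (-6 + 4)*((-4*(-2) + 6)*0) = 0 - 2*(8 + 6)*0 = 0 - 28*0 = 0 - 2*0 = 0 + 0 = 0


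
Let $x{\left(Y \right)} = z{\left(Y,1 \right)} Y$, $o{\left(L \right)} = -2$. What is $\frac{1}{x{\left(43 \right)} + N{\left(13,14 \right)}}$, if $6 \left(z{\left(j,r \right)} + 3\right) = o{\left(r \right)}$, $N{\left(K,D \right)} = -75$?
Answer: $- \frac{3}{655} \approx -0.0045802$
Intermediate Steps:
$z{\left(j,r \right)} = - \frac{10}{3}$ ($z{\left(j,r \right)} = -3 + \frac{1}{6} \left(-2\right) = -3 - \frac{1}{3} = - \frac{10}{3}$)
$x{\left(Y \right)} = - \frac{10 Y}{3}$
$\frac{1}{x{\left(43 \right)} + N{\left(13,14 \right)}} = \frac{1}{\left(- \frac{10}{3}\right) 43 - 75} = \frac{1}{- \frac{430}{3} - 75} = \frac{1}{- \frac{655}{3}} = - \frac{3}{655}$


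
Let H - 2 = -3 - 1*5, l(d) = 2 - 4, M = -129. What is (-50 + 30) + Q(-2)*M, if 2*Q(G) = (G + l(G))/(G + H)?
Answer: -209/4 ≈ -52.250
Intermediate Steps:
l(d) = -2
H = -6 (H = 2 + (-3 - 1*5) = 2 + (-3 - 5) = 2 - 8 = -6)
Q(G) = (-2 + G)/(2*(-6 + G)) (Q(G) = ((G - 2)/(G - 6))/2 = ((-2 + G)/(-6 + G))/2 = (-2 + G)/(2*(-6 + G)))
(-50 + 30) + Q(-2)*M = (-50 + 30) + ((-2 - 2)/(2*(-6 - 2)))*(-129) = -20 + ((1/2)*(-4)/(-8))*(-129) = -20 + ((1/2)*(-1/8)*(-4))*(-129) = -20 + (1/4)*(-129) = -20 - 129/4 = -209/4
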